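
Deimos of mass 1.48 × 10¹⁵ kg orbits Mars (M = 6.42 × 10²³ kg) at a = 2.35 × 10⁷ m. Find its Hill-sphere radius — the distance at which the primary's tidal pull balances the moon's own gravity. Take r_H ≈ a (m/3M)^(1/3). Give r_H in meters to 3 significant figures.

2.15 × 10⁴ m

r_H ≈ a (m/3M)^(1/3)
    = (2.35 × 10⁷) × (1.48 × 10¹⁵ / (3 × 6.42 × 10²³))^(1/3)
    = 2.15 × 10⁴ m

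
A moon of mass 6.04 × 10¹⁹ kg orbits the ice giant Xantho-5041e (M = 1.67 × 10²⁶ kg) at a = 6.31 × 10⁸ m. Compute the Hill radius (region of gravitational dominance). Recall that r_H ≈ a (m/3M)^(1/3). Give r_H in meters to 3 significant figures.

r_H ≈ a (m/3M)^(1/3)
    = (6.31 × 10⁸) × (6.04 × 10¹⁹ / (3 × 1.67 × 10²⁶))^(1/3)
    = 3.12 × 10⁶ m

3.12 × 10⁶ m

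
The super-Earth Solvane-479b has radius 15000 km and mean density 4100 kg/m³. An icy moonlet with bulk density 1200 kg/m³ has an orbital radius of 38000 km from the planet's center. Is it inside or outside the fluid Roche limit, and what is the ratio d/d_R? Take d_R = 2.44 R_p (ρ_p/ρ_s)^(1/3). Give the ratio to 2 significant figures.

inside; d/d_R ≈ 0.69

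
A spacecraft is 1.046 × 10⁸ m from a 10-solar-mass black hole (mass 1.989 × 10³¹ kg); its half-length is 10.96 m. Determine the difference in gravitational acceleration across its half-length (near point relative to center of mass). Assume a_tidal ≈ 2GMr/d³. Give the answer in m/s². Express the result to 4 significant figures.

The tidal stretch is the gradient of GM/d² times the body's extent r, hence the 1/d³ dependence.
a_tidal = 2GMr/d³
        = 2 × (6.674 × 10⁻¹¹) × (1.989 × 10³¹) × (10.96) / (1.046 × 10⁸)³
        = 2.543 × 10⁻² m/s²

2.543 × 10⁻² m/s²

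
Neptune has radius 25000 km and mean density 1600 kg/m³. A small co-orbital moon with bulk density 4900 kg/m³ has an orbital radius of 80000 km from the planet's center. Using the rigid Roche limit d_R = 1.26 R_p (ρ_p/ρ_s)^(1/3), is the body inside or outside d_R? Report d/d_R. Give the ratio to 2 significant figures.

d_R = 1.26 × (25000 km) × (1600/4900)^(1/3) = 21690 km
d/d_R = (80000) / (21690) = 3.7
Since d/d_R > 1, the body is outside the Roche limit.

outside; d/d_R ≈ 3.7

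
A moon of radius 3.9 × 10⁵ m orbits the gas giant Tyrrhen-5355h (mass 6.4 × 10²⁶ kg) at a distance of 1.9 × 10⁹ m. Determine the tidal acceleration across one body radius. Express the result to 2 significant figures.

Δa = 2GMr/d³
   = 2 × (6.674 × 10⁻¹¹) × (6.4 × 10²⁶) × (3.9 × 10⁵) / (1.9 × 10⁹)³
   = 4.9 × 10⁻⁶ m/s²

4.9 × 10⁻⁶ m/s²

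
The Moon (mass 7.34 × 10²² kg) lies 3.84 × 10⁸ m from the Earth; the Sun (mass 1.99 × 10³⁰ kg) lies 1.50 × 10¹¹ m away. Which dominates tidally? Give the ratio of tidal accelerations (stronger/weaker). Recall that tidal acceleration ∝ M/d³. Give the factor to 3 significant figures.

The tide-raising term goes as M/d³ (the gradient of a 1/d² field).
The Moon: (7.34 × 10²²) / (3.84 × 10⁸)³ = 1.296 × 10⁻³
The Sun: (1.99 × 10³⁰) / (1.50 × 10¹¹)³ = 5.896 × 10⁻⁴
Ratio (larger/smaller) = 2.20

The Moon, by a factor of ≈ 2.20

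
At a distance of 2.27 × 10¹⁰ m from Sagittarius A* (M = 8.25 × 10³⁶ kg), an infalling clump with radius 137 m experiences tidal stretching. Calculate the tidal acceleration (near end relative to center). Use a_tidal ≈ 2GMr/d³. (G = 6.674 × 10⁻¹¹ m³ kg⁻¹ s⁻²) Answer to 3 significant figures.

1.29 × 10⁻² m/s²

Differencing GM/(d−r)² and GM/d² to first order in r/d gives 2GMr/d³.
Δa = 2GMr/d³
   = 2 × (6.674 × 10⁻¹¹) × (8.25 × 10³⁶) × (137) / (2.27 × 10¹⁰)³
   = 1.29 × 10⁻² m/s²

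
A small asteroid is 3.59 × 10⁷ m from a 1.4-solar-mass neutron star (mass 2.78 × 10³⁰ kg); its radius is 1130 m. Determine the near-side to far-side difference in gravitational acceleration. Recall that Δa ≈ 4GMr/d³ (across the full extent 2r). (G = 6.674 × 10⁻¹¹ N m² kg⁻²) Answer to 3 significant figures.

1.81 × 10¹ m/s²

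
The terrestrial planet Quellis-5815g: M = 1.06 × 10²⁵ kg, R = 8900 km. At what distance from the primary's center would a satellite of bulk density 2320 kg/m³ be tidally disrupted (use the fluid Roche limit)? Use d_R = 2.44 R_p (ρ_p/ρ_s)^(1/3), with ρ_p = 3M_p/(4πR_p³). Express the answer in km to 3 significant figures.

25100 km

ρ_p = 3M_p/(4πR_p³) = 3 × (1.06 × 10²⁵) / (4π × (8.90 × 10⁶ m)³) = 3590 kg/m³
d_R = 2.44 × 8900 km × (3590/2320)^(1/3)
    = 25100 km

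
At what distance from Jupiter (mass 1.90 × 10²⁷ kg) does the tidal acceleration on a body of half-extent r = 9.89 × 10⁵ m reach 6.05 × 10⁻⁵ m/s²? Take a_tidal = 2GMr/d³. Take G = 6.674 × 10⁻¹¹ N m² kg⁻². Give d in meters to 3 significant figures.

1.61 × 10⁹ m

2GMr/d³ = a_tidal  ⇒  d = (2GMr / a_tidal)^(1/3)
d = (2 × 6.674×10⁻¹¹ × (1.90 × 10²⁷) × (9.89 × 10⁵) / (6.05 × 10⁻⁵))^(1/3)
  = 1.61 × 10⁹ m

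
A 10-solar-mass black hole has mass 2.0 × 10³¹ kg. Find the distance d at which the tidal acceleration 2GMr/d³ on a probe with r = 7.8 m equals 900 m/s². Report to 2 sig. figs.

2.8 × 10⁶ m

2GMr/d³ = a_tidal  ⇒  d = (2GMr / a_tidal)^(1/3)
d = (2 × 6.674×10⁻¹¹ × (2.0 × 10³¹) × (7.8) / (900))^(1/3)
  = 2.8 × 10⁶ m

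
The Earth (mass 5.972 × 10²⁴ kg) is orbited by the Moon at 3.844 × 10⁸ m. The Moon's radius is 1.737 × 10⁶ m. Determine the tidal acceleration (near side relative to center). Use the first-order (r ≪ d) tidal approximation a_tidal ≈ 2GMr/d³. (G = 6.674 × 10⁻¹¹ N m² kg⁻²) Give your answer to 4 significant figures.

Δg = 2GMr/d³
   = 2 × (6.674 × 10⁻¹¹) × (5.972 × 10²⁴) × (1.737 × 10⁶) / (3.844 × 10⁸)³
   = 2.438 × 10⁻⁵ m/s²

2.438 × 10⁻⁵ m/s²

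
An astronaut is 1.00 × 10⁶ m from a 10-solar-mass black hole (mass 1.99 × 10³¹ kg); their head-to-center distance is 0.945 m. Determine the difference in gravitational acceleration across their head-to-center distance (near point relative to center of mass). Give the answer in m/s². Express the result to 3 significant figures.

2.51 × 10³ m/s²

Δa = 2GMr/d³
   = 2 × (6.674 × 10⁻¹¹) × (1.99 × 10³¹) × (0.945) / (1.00 × 10⁶)³
   = 2.51 × 10³ m/s²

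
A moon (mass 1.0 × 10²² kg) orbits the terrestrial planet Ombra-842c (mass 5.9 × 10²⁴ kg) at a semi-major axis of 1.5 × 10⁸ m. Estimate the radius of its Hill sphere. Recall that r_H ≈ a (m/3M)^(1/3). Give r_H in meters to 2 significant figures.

1.2 × 10⁷ m

r_H ≈ a (m/3M)^(1/3)
    = (1.5 × 10⁸) × (1.0 × 10²² / (3 × 5.9 × 10²⁴))^(1/3)
    = 1.2 × 10⁷ m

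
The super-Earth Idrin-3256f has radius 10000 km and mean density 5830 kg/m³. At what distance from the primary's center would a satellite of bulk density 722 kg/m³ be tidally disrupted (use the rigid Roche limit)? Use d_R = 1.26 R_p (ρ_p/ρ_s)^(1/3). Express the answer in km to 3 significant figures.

25300 km

d_R = 1.26 × 10000 km × (5830/722)^(1/3)
    = 25300 km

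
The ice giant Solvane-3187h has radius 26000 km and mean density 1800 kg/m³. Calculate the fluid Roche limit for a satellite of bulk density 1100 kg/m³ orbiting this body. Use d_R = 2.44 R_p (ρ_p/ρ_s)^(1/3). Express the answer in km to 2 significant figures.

d_R = 2.44 × 26000 km × (1800/1100)^(1/3)
    = 75000 km

75000 km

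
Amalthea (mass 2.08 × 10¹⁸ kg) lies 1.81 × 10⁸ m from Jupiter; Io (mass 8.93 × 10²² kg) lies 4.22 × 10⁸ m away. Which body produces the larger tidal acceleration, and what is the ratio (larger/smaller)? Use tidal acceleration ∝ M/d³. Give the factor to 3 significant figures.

Compare M/d³ for the two perturbers:
Amalthea: (2.08 × 10¹⁸) / (1.81 × 10⁸)³ = 3.508 × 10⁻⁷
Io: (8.93 × 10²²) / (4.22 × 10⁸)³ = 1.188 × 10⁻³
Ratio (larger/smaller) = 3390

Io, by a factor of ≈ 3390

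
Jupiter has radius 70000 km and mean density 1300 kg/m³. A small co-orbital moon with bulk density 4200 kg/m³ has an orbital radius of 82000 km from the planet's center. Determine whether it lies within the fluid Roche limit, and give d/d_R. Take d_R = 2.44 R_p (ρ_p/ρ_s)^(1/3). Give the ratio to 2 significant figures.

d_R = 2.44 × (70000 km) × (1300/4200)^(1/3) = 1.155 × 10⁵ km
d/d_R = (82000) / (1.155 × 10⁵) = 0.71
Since d/d_R < 1, the body is inside the Roche limit.

inside; d/d_R ≈ 0.71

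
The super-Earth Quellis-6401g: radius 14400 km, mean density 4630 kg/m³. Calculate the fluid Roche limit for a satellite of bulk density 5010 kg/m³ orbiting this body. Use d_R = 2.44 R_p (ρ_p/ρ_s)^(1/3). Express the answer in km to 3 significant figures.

34200 km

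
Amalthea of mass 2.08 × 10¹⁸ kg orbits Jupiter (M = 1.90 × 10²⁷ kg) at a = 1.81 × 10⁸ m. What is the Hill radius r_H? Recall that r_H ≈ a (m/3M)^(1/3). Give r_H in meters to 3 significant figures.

1.29 × 10⁵ m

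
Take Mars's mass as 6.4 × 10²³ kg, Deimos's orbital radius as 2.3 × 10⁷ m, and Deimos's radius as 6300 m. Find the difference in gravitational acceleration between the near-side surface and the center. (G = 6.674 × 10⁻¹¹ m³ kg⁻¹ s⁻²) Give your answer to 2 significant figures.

4.4 × 10⁻⁵ m/s²

Δa = 2GMr/d³
   = 2 × (6.674 × 10⁻¹¹) × (6.4 × 10²³) × (6300) / (2.3 × 10⁷)³
   = 4.4 × 10⁻⁵ m/s²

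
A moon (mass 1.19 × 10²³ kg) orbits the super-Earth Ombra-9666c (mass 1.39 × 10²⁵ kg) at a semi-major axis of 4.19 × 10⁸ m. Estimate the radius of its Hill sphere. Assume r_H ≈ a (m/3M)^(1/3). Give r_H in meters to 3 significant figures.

5.94 × 10⁷ m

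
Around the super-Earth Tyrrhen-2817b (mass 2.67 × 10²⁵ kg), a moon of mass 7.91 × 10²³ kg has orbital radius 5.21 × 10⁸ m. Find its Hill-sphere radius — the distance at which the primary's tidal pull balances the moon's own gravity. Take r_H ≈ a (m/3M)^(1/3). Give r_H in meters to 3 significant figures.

1.12 × 10⁸ m

r_H ≈ a (m/3M)^(1/3)
    = (5.21 × 10⁸) × (7.91 × 10²³ / (3 × 2.67 × 10²⁵))^(1/3)
    = 1.12 × 10⁸ m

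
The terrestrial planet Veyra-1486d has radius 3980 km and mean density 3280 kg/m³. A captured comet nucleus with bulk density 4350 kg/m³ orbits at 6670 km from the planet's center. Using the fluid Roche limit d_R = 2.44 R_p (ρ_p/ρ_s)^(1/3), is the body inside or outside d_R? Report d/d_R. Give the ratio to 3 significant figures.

inside; d/d_R ≈ 0.755

d_R = 2.44 × (3980 km) × (3280/4350)^(1/3) = 8839 km
d/d_R = (6670) / (8839) = 0.755
Since d/d_R < 1, the body is inside the Roche limit.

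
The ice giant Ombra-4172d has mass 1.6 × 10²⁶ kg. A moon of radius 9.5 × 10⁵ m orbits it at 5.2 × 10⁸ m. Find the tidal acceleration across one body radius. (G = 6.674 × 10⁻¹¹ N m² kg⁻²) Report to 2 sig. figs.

Δa = 2GMr/d³
   = 2 × (6.674 × 10⁻¹¹) × (1.6 × 10²⁶) × (9.5 × 10⁵) / (5.2 × 10⁸)³
   = 1.4 × 10⁻⁴ m/s²

1.4 × 10⁻⁴ m/s²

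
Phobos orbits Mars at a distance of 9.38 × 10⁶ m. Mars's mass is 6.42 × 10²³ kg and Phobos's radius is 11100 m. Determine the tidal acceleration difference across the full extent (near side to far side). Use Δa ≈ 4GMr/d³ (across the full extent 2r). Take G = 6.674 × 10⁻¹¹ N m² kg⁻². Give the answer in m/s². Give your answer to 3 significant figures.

Δa = 4GMr/d³
   = 4 × (6.674 × 10⁻¹¹) × (6.42 × 10²³) × (11100) / (9.38 × 10⁶)³
   = 2.31 × 10⁻³ m/s²

2.31 × 10⁻³ m/s²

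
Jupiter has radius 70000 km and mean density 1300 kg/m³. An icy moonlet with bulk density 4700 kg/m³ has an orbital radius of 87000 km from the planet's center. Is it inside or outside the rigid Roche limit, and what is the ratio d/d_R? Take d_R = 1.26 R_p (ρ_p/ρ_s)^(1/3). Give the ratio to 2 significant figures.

outside; d/d_R ≈ 1.5

d_R = 1.26 × (70000 km) × (1300/4700)^(1/3) = 57470 km
d/d_R = (87000) / (57470) = 1.5
Since d/d_R > 1, the body is outside the Roche limit.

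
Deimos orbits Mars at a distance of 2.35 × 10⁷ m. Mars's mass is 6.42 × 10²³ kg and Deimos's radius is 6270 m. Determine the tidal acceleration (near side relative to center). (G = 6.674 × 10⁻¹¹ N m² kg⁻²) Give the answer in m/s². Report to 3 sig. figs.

4.14 × 10⁻⁵ m/s²

The tidal stretch is the gradient of GM/d² times the body's extent r, hence the 1/d³ dependence.
Δg = 2GMr/d³
   = 2 × (6.674 × 10⁻¹¹) × (6.42 × 10²³) × (6270) / (2.35 × 10⁷)³
   = 4.14 × 10⁻⁵ m/s²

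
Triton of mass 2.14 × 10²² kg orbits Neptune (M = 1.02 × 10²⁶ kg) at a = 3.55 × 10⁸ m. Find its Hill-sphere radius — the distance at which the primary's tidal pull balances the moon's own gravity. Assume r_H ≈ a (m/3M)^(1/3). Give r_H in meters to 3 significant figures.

1.46 × 10⁷ m

r_H ≈ a (m/3M)^(1/3)
    = (3.55 × 10⁸) × (2.14 × 10²² / (3 × 1.02 × 10²⁶))^(1/3)
    = 1.46 × 10⁷ m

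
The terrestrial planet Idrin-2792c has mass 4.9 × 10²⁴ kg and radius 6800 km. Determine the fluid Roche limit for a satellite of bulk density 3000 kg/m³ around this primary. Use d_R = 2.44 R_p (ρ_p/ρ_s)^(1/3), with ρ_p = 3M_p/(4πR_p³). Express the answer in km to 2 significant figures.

18000 km

ρ_p = 3M_p/(4πR_p³) = 3 × (4.9 × 10²⁴) / (4π × (6.8 × 10⁶ m)³) = 3700 kg/m³
d_R = 2.44 × 6800 km × (3700/3000)^(1/3)
    = 18000 km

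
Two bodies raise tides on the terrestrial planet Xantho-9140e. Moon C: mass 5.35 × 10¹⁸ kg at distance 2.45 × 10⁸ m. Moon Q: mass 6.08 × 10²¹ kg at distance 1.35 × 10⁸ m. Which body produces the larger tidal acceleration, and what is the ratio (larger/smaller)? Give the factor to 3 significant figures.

Moon Q, by a factor of ≈ 6790

The tide-raising term goes as M/d³ (the gradient of a 1/d² field).
Moon C: (5.35 × 10¹⁸) / (2.45 × 10⁸)³ = 3.638 × 10⁻⁷
Moon Q: (6.08 × 10²¹) / (1.35 × 10⁸)³ = 2.471 × 10⁻³
Ratio (larger/smaller) = 6790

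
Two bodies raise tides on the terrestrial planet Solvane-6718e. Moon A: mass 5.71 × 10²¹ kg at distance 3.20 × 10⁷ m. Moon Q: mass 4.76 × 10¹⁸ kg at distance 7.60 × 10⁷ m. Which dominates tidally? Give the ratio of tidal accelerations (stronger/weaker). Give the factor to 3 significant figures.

Moon A, by a factor of ≈ 16100

The tide-raising term goes as M/d³ (the gradient of a 1/d² field).
Moon A: (5.71 × 10²¹) / (3.20 × 10⁷)³ = 1.743 × 10⁻¹
Moon Q: (4.76 × 10¹⁸) / (7.60 × 10⁷)³ = 1.084 × 10⁻⁵
Ratio (larger/smaller) = 16100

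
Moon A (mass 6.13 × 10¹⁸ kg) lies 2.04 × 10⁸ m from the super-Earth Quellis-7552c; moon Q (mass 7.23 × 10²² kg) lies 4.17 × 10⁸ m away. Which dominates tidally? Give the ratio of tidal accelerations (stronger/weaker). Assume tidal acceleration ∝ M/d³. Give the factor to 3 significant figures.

Moon Q, by a factor of ≈ 1380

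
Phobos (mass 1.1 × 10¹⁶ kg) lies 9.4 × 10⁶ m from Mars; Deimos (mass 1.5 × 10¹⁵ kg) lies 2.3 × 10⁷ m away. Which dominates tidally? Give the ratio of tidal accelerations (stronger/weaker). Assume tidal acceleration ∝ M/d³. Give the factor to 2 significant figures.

Phobos, by a factor of ≈ 110

Tidal stretch scales as M/d³; compute that for each body.
Phobos: (1.1 × 10¹⁶) / (9.4 × 10⁶)³ = 1.324 × 10⁻⁵
Deimos: (1.5 × 10¹⁵) / (2.3 × 10⁷)³ = 1.233 × 10⁻⁷
Ratio (larger/smaller) = 110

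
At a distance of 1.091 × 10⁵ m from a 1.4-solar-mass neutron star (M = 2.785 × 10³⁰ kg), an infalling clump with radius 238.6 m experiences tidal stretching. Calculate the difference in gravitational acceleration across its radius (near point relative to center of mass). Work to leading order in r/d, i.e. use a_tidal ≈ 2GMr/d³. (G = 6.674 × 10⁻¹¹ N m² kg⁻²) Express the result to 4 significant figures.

6.830 × 10⁷ m/s²

Δg = 2GMr/d³
   = 2 × (6.674 × 10⁻¹¹) × (2.785 × 10³⁰) × (238.6) / (1.091 × 10⁵)³
   = 6.830 × 10⁷ m/s²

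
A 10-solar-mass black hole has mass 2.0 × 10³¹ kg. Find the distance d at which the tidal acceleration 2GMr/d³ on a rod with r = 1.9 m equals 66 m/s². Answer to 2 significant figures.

4.3 × 10⁶ m

2GMr/d³ = a_tidal  ⇒  d = (2GMr / a_tidal)^(1/3)
d = (2 × 6.674×10⁻¹¹ × (2.0 × 10³¹) × (1.9) / (66))^(1/3)
  = 4.3 × 10⁶ m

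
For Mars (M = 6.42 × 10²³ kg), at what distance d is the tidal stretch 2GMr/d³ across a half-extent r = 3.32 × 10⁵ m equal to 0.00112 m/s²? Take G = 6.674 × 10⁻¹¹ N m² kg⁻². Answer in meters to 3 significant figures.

2.94 × 10⁷ m

2GMr/d³ = a_tidal  ⇒  d = (2GMr / a_tidal)^(1/3)
d = (2 × 6.674×10⁻¹¹ × (6.42 × 10²³) × (3.32 × 10⁵) / (0.00112))^(1/3)
  = 2.94 × 10⁷ m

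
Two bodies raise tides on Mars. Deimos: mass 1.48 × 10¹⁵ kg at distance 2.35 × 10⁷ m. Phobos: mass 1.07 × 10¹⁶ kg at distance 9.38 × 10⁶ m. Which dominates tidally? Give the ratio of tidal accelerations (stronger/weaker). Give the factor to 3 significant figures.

Tidal stretch scales as M/d³; compute that for each body.
Deimos: (1.48 × 10¹⁵) / (2.35 × 10⁷)³ = 1.140 × 10⁻⁷
Phobos: (1.07 × 10¹⁶) / (9.38 × 10⁶)³ = 1.297 × 10⁻⁵
Ratio (larger/smaller) = 114

Phobos, by a factor of ≈ 114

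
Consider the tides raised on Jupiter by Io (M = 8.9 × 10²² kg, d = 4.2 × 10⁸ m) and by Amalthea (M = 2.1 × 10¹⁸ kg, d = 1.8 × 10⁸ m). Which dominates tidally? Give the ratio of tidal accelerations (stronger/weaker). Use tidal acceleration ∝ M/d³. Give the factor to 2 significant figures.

Io, by a factor of ≈ 3300

The tide-raising term goes as M/d³ (the gradient of a 1/d² field).
Io: (8.9 × 10²²) / (4.2 × 10⁸)³ = 1.201 × 10⁻³
Amalthea: (2.1 × 10¹⁸) / (1.8 × 10⁸)³ = 3.601 × 10⁻⁷
Ratio (larger/smaller) = 3300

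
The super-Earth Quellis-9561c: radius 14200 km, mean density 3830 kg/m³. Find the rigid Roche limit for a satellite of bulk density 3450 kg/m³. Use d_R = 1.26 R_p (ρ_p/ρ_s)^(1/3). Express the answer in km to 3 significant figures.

d_R = 1.26 × 14200 km × (3830/3450)^(1/3)
    = 18500 km

18500 km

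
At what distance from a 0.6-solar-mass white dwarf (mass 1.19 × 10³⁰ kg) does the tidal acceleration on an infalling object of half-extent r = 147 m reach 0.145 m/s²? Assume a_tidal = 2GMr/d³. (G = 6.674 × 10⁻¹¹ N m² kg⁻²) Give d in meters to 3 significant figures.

5.44 × 10⁷ m

2GMr/d³ = a_tidal  ⇒  d = (2GMr / a_tidal)^(1/3)
d = (2 × 6.674×10⁻¹¹ × (1.19 × 10³⁰) × (147) / (0.145))^(1/3)
  = 5.44 × 10⁷ m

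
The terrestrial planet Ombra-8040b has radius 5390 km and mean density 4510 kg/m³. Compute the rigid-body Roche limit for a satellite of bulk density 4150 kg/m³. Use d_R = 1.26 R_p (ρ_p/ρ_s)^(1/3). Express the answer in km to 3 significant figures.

d_R = 1.26 × 5390 km × (4510/4150)^(1/3)
    = 6980 km

6980 km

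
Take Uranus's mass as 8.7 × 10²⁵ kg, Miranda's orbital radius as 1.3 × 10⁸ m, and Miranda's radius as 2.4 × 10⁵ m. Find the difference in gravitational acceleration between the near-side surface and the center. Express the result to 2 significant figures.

Differencing GM/(d−r)² and GM/d² to first order in r/d gives 2GMr/d³.
Δg = 2GMr/d³
   = 2 × (6.674 × 10⁻¹¹) × (8.7 × 10²⁵) × (2.4 × 10⁵) / (1.3 × 10⁸)³
   = 1.3 × 10⁻³ m/s²

1.3 × 10⁻³ m/s²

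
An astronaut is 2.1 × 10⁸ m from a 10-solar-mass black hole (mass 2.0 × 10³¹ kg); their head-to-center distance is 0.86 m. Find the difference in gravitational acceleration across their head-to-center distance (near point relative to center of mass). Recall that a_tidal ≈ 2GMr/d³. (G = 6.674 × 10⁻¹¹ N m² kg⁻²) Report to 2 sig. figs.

a_tidal = 2GMr/d³
        = 2 × (6.674 × 10⁻¹¹) × (2.0 × 10³¹) × (0.86) / (2.1 × 10⁸)³
        = 2.5 × 10⁻⁴ m/s²

2.5 × 10⁻⁴ m/s²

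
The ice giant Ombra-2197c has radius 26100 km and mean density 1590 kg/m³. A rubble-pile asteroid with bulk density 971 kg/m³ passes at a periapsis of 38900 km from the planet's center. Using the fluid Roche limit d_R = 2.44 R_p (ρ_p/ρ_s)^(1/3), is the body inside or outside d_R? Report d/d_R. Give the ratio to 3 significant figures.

d_R = 2.44 × (26100 km) × (1590/971)^(1/3) = 75060 km
d/d_R = (38900) / (75060) = 0.518
Since d/d_R < 1, the body is inside the Roche limit.

inside; d/d_R ≈ 0.518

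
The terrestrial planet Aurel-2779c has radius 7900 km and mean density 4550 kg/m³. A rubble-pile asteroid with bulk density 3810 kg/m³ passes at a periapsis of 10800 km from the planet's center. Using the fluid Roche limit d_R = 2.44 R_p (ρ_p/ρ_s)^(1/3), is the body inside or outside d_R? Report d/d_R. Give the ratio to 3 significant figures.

d_R = 2.44 × (7900 km) × (4550/3810)^(1/3) = 20450 km
d/d_R = (10800) / (20450) = 0.528
Since d/d_R < 1, the body is inside the Roche limit.

inside; d/d_R ≈ 0.528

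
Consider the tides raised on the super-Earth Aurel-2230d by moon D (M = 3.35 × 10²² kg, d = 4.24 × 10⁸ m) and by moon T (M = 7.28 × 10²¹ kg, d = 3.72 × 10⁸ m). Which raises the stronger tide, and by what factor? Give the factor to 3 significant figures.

Moon D, by a factor of ≈ 3.11

Tidal acceleration ∝ M/d³, so compare M/d³ for each.
Moon D: (3.35 × 10²²) / (4.24 × 10⁸)³ = 4.395 × 10⁻⁴
Moon T: (7.28 × 10²¹) / (3.72 × 10⁸)³ = 1.414 × 10⁻⁴
Ratio (larger/smaller) = 3.11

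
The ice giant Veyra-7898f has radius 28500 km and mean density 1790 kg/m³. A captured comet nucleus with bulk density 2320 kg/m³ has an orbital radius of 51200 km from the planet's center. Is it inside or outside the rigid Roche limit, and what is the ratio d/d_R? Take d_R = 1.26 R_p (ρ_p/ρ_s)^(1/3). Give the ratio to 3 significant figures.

d_R = 1.26 × (28500 km) × (1790/2320)^(1/3) = 32940 km
d/d_R = (51200) / (32940) = 1.55
Since d/d_R > 1, the body is outside the Roche limit.

outside; d/d_R ≈ 1.55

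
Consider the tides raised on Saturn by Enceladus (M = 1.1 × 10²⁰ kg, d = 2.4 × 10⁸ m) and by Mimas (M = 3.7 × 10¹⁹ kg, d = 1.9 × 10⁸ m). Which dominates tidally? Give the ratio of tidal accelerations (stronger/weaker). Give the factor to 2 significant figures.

The tide-raising term goes as M/d³ (the gradient of a 1/d² field).
Enceladus: (1.1 × 10²⁰) / (2.4 × 10⁸)³ = 7.957 × 10⁻⁶
Mimas: (3.7 × 10¹⁹) / (1.9 × 10⁸)³ = 5.394 × 10⁻⁶
Ratio (larger/smaller) = 1.5

Enceladus, by a factor of ≈ 1.5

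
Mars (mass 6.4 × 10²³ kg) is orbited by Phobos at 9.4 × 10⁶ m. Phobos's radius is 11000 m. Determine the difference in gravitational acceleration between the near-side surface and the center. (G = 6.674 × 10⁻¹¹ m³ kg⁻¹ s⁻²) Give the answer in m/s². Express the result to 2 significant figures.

Differencing GM/(d−r)² and GM/d² to first order in r/d gives 2GMr/d³.
Δa = 2GMr/d³
   = 2 × (6.674 × 10⁻¹¹) × (6.4 × 10²³) × (11000) / (9.4 × 10⁶)³
   = 1.1 × 10⁻³ m/s²

1.1 × 10⁻³ m/s²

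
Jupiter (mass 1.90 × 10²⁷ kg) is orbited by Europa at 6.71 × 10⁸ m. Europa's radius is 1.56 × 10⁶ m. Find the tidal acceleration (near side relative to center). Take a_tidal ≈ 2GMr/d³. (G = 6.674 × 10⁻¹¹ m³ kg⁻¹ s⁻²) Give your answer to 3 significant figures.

1.31 × 10⁻³ m/s²

Δa = 2GMr/d³
   = 2 × (6.674 × 10⁻¹¹) × (1.90 × 10²⁷) × (1.56 × 10⁶) / (6.71 × 10⁸)³
   = 1.31 × 10⁻³ m/s²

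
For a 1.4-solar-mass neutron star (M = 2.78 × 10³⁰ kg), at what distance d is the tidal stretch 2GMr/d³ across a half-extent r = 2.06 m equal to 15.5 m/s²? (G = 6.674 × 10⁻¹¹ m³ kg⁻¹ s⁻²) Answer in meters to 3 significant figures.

2GMr/d³ = a_tidal  ⇒  d = (2GMr / a_tidal)^(1/3)
d = (2 × 6.674×10⁻¹¹ × (2.78 × 10³⁰) × (2.06) / (15.5))^(1/3)
  = 3.67 × 10⁶ m

3.67 × 10⁶ m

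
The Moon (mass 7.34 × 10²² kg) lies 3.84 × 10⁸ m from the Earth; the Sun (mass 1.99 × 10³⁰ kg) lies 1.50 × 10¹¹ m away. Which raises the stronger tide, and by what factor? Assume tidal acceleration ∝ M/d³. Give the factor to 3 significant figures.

The Moon, by a factor of ≈ 2.20

The tide-raising term goes as M/d³ (the gradient of a 1/d² field).
The Moon: (7.34 × 10²²) / (3.84 × 10⁸)³ = 1.296 × 10⁻³
The Sun: (1.99 × 10³⁰) / (1.50 × 10¹¹)³ = 5.896 × 10⁻⁴
Ratio (larger/smaller) = 2.20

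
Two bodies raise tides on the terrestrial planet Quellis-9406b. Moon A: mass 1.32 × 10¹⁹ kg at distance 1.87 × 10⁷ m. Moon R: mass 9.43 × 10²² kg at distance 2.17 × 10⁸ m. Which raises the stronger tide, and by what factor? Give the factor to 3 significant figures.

Moon R, by a factor of ≈ 4.57

Compare M/d³ for the two perturbers:
Moon A: (1.32 × 10¹⁹) / (1.87 × 10⁷)³ = 2.019 × 10⁻³
Moon R: (9.43 × 10²²) / (2.17 × 10⁸)³ = 9.229 × 10⁻³
Ratio (larger/smaller) = 4.57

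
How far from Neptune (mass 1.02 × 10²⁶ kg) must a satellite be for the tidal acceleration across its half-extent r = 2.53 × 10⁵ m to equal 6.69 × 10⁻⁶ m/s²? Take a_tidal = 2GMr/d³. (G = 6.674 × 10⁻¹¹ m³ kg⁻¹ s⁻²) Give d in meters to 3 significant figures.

8.02 × 10⁸ m

2GMr/d³ = a_tidal  ⇒  d = (2GMr / a_tidal)^(1/3)
d = (2 × 6.674×10⁻¹¹ × (1.02 × 10²⁶) × (2.53 × 10⁵) / (6.69 × 10⁻⁶))^(1/3)
  = 8.02 × 10⁸ m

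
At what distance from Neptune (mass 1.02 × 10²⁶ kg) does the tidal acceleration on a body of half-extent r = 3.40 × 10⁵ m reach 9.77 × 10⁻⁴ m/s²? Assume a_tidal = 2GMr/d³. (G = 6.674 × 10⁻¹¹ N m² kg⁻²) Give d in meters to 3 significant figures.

2GMr/d³ = a_tidal  ⇒  d = (2GMr / a_tidal)^(1/3)
d = (2 × 6.674×10⁻¹¹ × (1.02 × 10²⁶) × (3.40 × 10⁵) / (9.77 × 10⁻⁴))^(1/3)
  = 1.68 × 10⁸ m

1.68 × 10⁸ m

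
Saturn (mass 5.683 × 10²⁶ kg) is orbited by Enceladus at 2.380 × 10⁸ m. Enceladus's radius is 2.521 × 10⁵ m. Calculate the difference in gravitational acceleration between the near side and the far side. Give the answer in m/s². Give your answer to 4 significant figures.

2.837 × 10⁻³ m/s²

Δg = 4GMr/d³
   = 4 × (6.674 × 10⁻¹¹) × (5.683 × 10²⁶) × (2.521 × 10⁵) / (2.380 × 10⁸)³
   = 2.837 × 10⁻³ m/s²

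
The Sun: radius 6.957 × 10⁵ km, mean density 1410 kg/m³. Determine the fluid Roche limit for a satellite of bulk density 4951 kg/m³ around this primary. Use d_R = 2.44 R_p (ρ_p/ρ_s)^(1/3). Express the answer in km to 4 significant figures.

d_R = 2.44 × 6.957 × 10⁵ km × (1410/4951)^(1/3)
    = 1.117 × 10⁶ km

1.117 × 10⁶ km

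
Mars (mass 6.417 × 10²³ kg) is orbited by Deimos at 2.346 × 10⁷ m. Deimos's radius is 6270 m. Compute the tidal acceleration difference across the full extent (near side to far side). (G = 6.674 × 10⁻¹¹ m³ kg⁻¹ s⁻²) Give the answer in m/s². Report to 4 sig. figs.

Δa = 4GMr/d³
   = 4 × (6.674 × 10⁻¹¹) × (6.417 × 10²³) × (6270) / (2.346 × 10⁷)³
   = 8.319 × 10⁻⁵ m/s²

8.319 × 10⁻⁵ m/s²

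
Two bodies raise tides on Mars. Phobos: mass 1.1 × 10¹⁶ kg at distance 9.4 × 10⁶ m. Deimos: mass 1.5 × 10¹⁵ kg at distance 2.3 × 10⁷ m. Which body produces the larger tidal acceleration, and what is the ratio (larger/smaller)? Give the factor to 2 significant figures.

Tidal stretch scales as M/d³; compute that for each body.
Phobos: (1.1 × 10¹⁶) / (9.4 × 10⁶)³ = 1.324 × 10⁻⁵
Deimos: (1.5 × 10¹⁵) / (2.3 × 10⁷)³ = 1.233 × 10⁻⁷
Ratio (larger/smaller) = 110

Phobos, by a factor of ≈ 110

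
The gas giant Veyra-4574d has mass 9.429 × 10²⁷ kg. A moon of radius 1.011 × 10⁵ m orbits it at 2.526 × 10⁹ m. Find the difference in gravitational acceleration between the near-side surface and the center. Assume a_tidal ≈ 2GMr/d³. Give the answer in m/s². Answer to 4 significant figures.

a_tidal = 2GMr/d³
        = 2 × (6.674 × 10⁻¹¹) × (9.429 × 10²⁷) × (1.011 × 10⁵) / (2.526 × 10⁹)³
        = 7.895 × 10⁻⁶ m/s²

7.895 × 10⁻⁶ m/s²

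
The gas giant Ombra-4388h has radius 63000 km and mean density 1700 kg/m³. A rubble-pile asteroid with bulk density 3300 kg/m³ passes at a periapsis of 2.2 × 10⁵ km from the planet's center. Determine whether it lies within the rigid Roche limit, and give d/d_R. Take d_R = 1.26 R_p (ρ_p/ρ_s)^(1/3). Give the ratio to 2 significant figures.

d_R = 1.26 × (63000 km) × (1700/3300)^(1/3) = 63630 km
d/d_R = (2.2 × 10⁵) / (63630) = 3.5
Since d/d_R > 1, the body is outside the Roche limit.

outside; d/d_R ≈ 3.5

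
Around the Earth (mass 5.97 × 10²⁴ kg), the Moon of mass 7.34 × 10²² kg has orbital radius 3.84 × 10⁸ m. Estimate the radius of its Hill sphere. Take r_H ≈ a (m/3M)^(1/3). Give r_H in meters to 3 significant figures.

6.15 × 10⁷ m

r_H ≈ a (m/3M)^(1/3)
    = (3.84 × 10⁸) × (7.34 × 10²² / (3 × 5.97 × 10²⁴))^(1/3)
    = 6.15 × 10⁷ m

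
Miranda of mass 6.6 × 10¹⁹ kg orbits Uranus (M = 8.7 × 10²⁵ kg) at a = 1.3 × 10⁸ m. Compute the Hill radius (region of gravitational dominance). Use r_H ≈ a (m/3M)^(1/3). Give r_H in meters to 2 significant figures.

r_H ≈ a (m/3M)^(1/3)
    = (1.3 × 10⁸) × (6.6 × 10¹⁹ / (3 × 8.7 × 10²⁵))^(1/3)
    = 8.2 × 10⁵ m

8.2 × 10⁵ m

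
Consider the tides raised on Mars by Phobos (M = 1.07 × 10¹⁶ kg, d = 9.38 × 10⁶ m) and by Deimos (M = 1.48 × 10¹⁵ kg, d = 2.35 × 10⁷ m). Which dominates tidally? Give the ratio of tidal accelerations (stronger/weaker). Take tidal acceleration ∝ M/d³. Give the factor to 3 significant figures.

Phobos, by a factor of ≈ 114

The tide-raising term goes as M/d³ (the gradient of a 1/d² field).
Phobos: (1.07 × 10¹⁶) / (9.38 × 10⁶)³ = 1.297 × 10⁻⁵
Deimos: (1.48 × 10¹⁵) / (2.35 × 10⁷)³ = 1.140 × 10⁻⁷
Ratio (larger/smaller) = 114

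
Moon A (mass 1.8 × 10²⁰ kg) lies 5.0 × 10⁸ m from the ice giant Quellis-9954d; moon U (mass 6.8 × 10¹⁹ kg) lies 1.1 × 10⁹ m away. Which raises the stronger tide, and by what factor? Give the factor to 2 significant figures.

Tidal acceleration ∝ M/d³, so compare M/d³ for each.
Moon A: (1.8 × 10²⁰) / (5.0 × 10⁸)³ = 1.440 × 10⁻⁶
Moon U: (6.8 × 10¹⁹) / (1.1 × 10⁹)³ = 5.109 × 10⁻⁸
Ratio (larger/smaller) = 28

Moon A, by a factor of ≈ 28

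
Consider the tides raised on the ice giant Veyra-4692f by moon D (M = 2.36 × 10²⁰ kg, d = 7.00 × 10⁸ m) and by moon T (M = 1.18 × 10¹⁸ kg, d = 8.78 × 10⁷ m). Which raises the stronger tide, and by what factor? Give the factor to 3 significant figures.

Moon T, by a factor of ≈ 2.53

The tide-raising term goes as M/d³ (the gradient of a 1/d² field).
Moon D: (2.36 × 10²⁰) / (7.00 × 10⁸)³ = 6.880 × 10⁻⁷
Moon T: (1.18 × 10¹⁸) / (8.78 × 10⁷)³ = 1.743 × 10⁻⁶
Ratio (larger/smaller) = 2.53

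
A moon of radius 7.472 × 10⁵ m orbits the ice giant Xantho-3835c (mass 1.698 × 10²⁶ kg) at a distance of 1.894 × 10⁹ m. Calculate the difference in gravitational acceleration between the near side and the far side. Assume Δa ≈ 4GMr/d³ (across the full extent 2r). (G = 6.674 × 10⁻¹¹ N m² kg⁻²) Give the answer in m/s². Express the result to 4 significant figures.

Near-to-far spans 2r, so the tidal difference is twice the near-to-center value: 4GMr/d³.
Δa = 4GMr/d³
   = 4 × (6.674 × 10⁻¹¹) × (1.698 × 10²⁶) × (7.472 × 10⁵) / (1.894 × 10⁹)³
   = 4.985 × 10⁻⁶ m/s²

4.985 × 10⁻⁶ m/s²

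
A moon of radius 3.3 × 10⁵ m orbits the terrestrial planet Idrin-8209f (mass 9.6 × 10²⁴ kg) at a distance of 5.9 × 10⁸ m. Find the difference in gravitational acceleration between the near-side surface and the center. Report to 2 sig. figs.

Δg = 2GMr/d³
   = 2 × (6.674 × 10⁻¹¹) × (9.6 × 10²⁴) × (3.3 × 10⁵) / (5.9 × 10⁸)³
   = 2.1 × 10⁻⁶ m/s²

2.1 × 10⁻⁶ m/s²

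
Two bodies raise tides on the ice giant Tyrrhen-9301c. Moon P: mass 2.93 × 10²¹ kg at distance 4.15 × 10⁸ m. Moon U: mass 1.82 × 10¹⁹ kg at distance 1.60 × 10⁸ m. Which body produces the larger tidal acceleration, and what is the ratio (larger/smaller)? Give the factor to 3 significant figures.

Moon P, by a factor of ≈ 9.23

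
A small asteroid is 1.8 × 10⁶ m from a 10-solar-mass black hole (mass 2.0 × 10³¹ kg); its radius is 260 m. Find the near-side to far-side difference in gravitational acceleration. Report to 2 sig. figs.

2.4 × 10⁵ m/s²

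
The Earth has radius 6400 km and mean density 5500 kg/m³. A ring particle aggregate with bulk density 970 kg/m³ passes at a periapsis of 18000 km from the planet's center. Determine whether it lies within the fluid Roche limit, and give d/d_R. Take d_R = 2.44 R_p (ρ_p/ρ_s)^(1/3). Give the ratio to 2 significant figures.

d_R = 2.44 × (6400 km) × (5500/970)^(1/3) = 27850 km
d/d_R = (18000) / (27850) = 0.65
Since d/d_R < 1, the body is inside the Roche limit.

inside; d/d_R ≈ 0.65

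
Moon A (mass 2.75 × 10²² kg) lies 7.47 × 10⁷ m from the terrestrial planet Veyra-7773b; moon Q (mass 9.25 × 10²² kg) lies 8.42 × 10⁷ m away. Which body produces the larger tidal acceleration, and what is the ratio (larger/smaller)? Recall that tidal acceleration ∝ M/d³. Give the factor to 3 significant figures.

Tidal stretch scales as M/d³; compute that for each body.
Moon A: (2.75 × 10²²) / (7.47 × 10⁷)³ = 6.597 × 10⁻²
Moon Q: (9.25 × 10²²) / (8.42 × 10⁷)³ = 1.550 × 10⁻¹
Ratio (larger/smaller) = 2.35

Moon Q, by a factor of ≈ 2.35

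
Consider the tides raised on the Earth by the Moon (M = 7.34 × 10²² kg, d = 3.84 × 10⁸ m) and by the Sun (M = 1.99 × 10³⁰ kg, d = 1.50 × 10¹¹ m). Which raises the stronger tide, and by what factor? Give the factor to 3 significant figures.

The Moon, by a factor of ≈ 2.20

Compare M/d³ for the two perturbers:
The Moon: (7.34 × 10²²) / (3.84 × 10⁸)³ = 1.296 × 10⁻³
The Sun: (1.99 × 10³⁰) / (1.50 × 10¹¹)³ = 5.896 × 10⁻⁴
Ratio (larger/smaller) = 2.20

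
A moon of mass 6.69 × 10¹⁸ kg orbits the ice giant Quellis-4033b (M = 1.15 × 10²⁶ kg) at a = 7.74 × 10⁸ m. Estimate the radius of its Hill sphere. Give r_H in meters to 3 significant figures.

2.08 × 10⁶ m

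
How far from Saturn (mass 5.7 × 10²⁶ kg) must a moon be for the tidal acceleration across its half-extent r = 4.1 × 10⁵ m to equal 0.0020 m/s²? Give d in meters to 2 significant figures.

2.5 × 10⁸ m

2GMr/d³ = a_tidal  ⇒  d = (2GMr / a_tidal)^(1/3)
d = (2 × 6.674×10⁻¹¹ × (5.7 × 10²⁶) × (4.1 × 10⁵) / (0.0020))^(1/3)
  = 2.5 × 10⁸ m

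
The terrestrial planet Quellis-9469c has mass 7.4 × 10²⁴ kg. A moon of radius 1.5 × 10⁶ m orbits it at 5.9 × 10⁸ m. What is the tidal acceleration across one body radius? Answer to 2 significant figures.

7.2 × 10⁻⁶ m/s²

Δa = 2GMr/d³
   = 2 × (6.674 × 10⁻¹¹) × (7.4 × 10²⁴) × (1.5 × 10⁶) / (5.9 × 10⁸)³
   = 7.2 × 10⁻⁶ m/s²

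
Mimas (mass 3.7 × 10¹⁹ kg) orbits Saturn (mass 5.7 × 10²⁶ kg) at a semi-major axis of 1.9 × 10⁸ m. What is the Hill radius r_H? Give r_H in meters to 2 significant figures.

r_H ≈ a (m/3M)^(1/3)
    = (1.9 × 10⁸) × (3.7 × 10¹⁹ / (3 × 5.7 × 10²⁶))^(1/3)
    = 5.3 × 10⁵ m

5.3 × 10⁵ m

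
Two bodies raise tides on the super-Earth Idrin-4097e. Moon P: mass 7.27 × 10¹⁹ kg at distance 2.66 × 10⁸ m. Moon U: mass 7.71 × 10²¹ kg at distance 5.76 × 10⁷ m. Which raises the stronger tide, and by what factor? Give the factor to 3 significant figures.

The tide-raising term goes as M/d³ (the gradient of a 1/d² field).
Moon P: (7.27 × 10¹⁹) / (2.66 × 10⁸)³ = 3.863 × 10⁻⁶
Moon U: (7.71 × 10²¹) / (5.76 × 10⁷)³ = 4.034 × 10⁻²
Ratio (larger/smaller) = 10400

Moon U, by a factor of ≈ 10400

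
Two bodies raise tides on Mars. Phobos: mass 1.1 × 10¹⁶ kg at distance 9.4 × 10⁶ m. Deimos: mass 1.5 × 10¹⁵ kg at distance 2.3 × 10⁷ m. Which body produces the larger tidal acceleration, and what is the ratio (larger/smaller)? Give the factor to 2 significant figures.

Phobos, by a factor of ≈ 110

Compare M/d³ for the two perturbers:
Phobos: (1.1 × 10¹⁶) / (9.4 × 10⁶)³ = 1.324 × 10⁻⁵
Deimos: (1.5 × 10¹⁵) / (2.3 × 10⁷)³ = 1.233 × 10⁻⁷
Ratio (larger/smaller) = 110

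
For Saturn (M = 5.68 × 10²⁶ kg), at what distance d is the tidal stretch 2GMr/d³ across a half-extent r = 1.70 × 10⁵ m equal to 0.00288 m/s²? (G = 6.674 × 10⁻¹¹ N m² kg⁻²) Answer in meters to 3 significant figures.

2GMr/d³ = a_tidal  ⇒  d = (2GMr / a_tidal)^(1/3)
d = (2 × 6.674×10⁻¹¹ × (5.68 × 10²⁶) × (1.70 × 10⁵) / (0.00288))^(1/3)
  = 1.65 × 10⁸ m

1.65 × 10⁸ m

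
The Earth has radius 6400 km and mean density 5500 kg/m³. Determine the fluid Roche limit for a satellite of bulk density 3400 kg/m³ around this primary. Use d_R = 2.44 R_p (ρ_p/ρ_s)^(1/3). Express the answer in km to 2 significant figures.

18000 km

d_R = 2.44 × 6400 km × (5500/3400)^(1/3)
    = 18000 km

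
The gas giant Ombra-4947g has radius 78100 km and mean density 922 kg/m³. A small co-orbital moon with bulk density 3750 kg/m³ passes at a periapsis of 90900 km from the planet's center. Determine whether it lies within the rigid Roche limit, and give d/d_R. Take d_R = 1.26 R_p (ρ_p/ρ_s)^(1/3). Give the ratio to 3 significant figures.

d_R = 1.26 × (78100 km) × (922/3750)^(1/3) = 61650 km
d/d_R = (90900) / (61650) = 1.47
Since d/d_R > 1, the body is outside the Roche limit.

outside; d/d_R ≈ 1.47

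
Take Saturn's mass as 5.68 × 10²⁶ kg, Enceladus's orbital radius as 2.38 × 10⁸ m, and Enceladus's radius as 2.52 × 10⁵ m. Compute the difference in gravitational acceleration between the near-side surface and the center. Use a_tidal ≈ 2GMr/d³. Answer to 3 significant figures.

1.42 × 10⁻³ m/s²

Differencing GM/(d−r)² and GM/d² to first order in r/d gives 2GMr/d³.
Δg = 2GMr/d³
   = 2 × (6.674 × 10⁻¹¹) × (5.68 × 10²⁶) × (2.52 × 10⁵) / (2.38 × 10⁸)³
   = 1.42 × 10⁻³ m/s²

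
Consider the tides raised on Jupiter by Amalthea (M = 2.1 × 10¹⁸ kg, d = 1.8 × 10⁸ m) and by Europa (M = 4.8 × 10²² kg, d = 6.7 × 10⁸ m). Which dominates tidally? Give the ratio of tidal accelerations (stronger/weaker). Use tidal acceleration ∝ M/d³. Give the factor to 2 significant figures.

Europa, by a factor of ≈ 440

Compare M/d³ for the two perturbers:
Amalthea: (2.1 × 10¹⁸) / (1.8 × 10⁸)³ = 3.601 × 10⁻⁷
Europa: (4.8 × 10²²) / (6.7 × 10⁸)³ = 1.596 × 10⁻⁴
Ratio (larger/smaller) = 440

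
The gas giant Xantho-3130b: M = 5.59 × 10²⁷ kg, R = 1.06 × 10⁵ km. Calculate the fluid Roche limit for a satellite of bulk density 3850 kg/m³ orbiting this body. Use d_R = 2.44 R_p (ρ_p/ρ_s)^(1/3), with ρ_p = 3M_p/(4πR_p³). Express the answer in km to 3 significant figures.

ρ_p = 3M_p/(4πR_p³) = 3 × (5.59 × 10²⁷) / (4π × (1.06 × 10⁸ m)³) = 1120 kg/m³
d_R = 2.44 × 1.06 × 10⁵ km × (1120/3850)^(1/3)
    = 1.71 × 10⁵ km

1.71 × 10⁵ km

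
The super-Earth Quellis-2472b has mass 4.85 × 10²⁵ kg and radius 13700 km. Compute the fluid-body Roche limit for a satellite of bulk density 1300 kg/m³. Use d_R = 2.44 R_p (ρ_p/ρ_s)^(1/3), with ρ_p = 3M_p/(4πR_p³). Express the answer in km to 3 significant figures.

50600 km

ρ_p = 3M_p/(4πR_p³) = 3 × (4.85 × 10²⁵) / (4π × (1.37 × 10⁷ m)³) = 4500 kg/m³
d_R = 2.44 × 13700 km × (4500/1300)^(1/3)
    = 50600 km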